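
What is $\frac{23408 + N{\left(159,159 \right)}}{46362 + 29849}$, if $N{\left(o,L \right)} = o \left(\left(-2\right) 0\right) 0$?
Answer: $\frac{23408}{76211} \approx 0.30715$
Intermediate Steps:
$N{\left(o,L \right)} = 0$ ($N{\left(o,L \right)} = o 0 \cdot 0 = 0 \cdot 0 = 0$)
$\frac{23408 + N{\left(159,159 \right)}}{46362 + 29849} = \frac{23408 + 0}{46362 + 29849} = \frac{23408}{76211}$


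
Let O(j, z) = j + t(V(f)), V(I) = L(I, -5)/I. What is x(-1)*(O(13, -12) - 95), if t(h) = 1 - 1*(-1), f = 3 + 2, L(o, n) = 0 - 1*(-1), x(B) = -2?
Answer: 160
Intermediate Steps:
L(o, n) = 1 (L(o, n) = 0 + 1 = 1)
f = 5
V(I) = 1/I
t(h) = 2 (t(h) = 1 + 1 = 2)
O(j, z) = 2 + j (O(j, z) = j + 2 = 2 + j)
x(-1)*(O(13, -12) - 95) = -2*((2 + 13) - 95) = -2*(15 - 95) = -2*(-80) = 160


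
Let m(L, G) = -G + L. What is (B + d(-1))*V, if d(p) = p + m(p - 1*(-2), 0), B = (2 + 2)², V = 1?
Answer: 16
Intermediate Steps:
B = 16 (B = 4² = 16)
m(L, G) = L - G
d(p) = 2 + 2*p (d(p) = p + ((p - 1*(-2)) - 1*0) = p + ((p + 2) + 0) = p + ((2 + p) + 0) = p + (2 + p) = 2 + 2*p)
(B + d(-1))*V = (16 + (2 + 2*(-1)))*1 = (16 + (2 - 2))*1 = (16 + 0)*1 = 16*1 = 16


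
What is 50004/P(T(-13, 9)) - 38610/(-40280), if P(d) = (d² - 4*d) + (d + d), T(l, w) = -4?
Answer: 8396199/4028 ≈ 2084.5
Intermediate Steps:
P(d) = d² - 2*d (P(d) = (d² - 4*d) + 2*d = d² - 2*d)
50004/P(T(-13, 9)) - 38610/(-40280) = 50004/((-4*(-2 - 4))) - 38610/(-40280) = 50004/((-4*(-6))) - 38610*(-1/40280) = 50004/24 + 3861/4028 = 50004*(1/24) + 3861/4028 = 4167/2 + 3861/4028 = 8396199/4028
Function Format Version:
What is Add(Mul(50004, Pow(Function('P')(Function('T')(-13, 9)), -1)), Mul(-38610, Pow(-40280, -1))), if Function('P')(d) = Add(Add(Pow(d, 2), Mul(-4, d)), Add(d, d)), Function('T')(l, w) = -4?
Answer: Rational(8396199, 4028) ≈ 2084.5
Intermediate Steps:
Function('P')(d) = Add(Pow(d, 2), Mul(-2, d)) (Function('P')(d) = Add(Add(Pow(d, 2), Mul(-4, d)), Mul(2, d)) = Add(Pow(d, 2), Mul(-2, d)))
Add(Mul(50004, Pow(Function('P')(Function('T')(-13, 9)), -1)), Mul(-38610, Pow(-40280, -1))) = Add(Mul(50004, Pow(Mul(-4, Add(-2, -4)), -1)), Mul(-38610, Pow(-40280, -1))) = Add(Mul(50004, Pow(Mul(-4, -6), -1)), Mul(-38610, Rational(-1, 40280))) = Add(Mul(50004, Pow(24, -1)), Rational(3861, 4028)) = Add(Mul(50004, Rational(1, 24)), Rational(3861, 4028)) = Add(Rational(4167, 2), Rational(3861, 4028)) = Rational(8396199, 4028)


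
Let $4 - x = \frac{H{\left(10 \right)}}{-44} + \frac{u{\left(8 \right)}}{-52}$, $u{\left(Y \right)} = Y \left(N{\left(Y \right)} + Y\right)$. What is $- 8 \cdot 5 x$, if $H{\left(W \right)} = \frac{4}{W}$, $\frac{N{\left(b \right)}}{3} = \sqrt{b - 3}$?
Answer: $- \frac{29972}{143} - \frac{240 \sqrt{5}}{13} \approx -250.88$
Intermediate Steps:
$N{\left(b \right)} = 3 \sqrt{-3 + b}$ ($N{\left(b \right)} = 3 \sqrt{b - 3} = 3 \sqrt{-3 + b}$)
$u{\left(Y \right)} = Y \left(Y + 3 \sqrt{-3 + Y}\right)$ ($u{\left(Y \right)} = Y \left(3 \sqrt{-3 + Y} + Y\right) = Y \left(Y + 3 \sqrt{-3 + Y}\right)$)
$x = \frac{7493}{1430} + \frac{6 \sqrt{5}}{13}$ ($x = 4 - \left(\frac{4 \cdot \frac{1}{10}}{-44} + \frac{8 \left(8 + 3 \sqrt{-3 + 8}\right)}{-52}\right) = 4 - \left(4 \cdot \frac{1}{10} \left(- \frac{1}{44}\right) + 8 \left(8 + 3 \sqrt{5}\right) \left(- \frac{1}{52}\right)\right) = 4 - \left(\frac{2}{5} \left(- \frac{1}{44}\right) + \left(64 + 24 \sqrt{5}\right) \left(- \frac{1}{52}\right)\right) = 4 - \left(- \frac{1}{110} - \left(\frac{16}{13} + \frac{6 \sqrt{5}}{13}\right)\right) = 4 - \left(- \frac{1773}{1430} - \frac{6 \sqrt{5}}{13}\right) = 4 + \left(\frac{1773}{1430} + \frac{6 \sqrt{5}}{13}\right) = \frac{7493}{1430} + \frac{6 \sqrt{5}}{13} \approx 6.2719$)
$- 8 \cdot 5 x = - 8 \cdot 5 \left(\frac{7493}{1430} + \frac{6 \sqrt{5}}{13}\right) = - 8 \left(\frac{7493}{286} + \frac{30 \sqrt{5}}{13}\right) = - \frac{29972}{143} - \frac{240 \sqrt{5}}{13}$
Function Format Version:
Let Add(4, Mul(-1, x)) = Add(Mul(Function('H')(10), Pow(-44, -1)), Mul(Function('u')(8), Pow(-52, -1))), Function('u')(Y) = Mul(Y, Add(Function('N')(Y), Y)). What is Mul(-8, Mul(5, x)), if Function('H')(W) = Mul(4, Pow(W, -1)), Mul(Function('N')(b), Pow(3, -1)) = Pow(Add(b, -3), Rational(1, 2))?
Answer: Add(Rational(-29972, 143), Mul(Rational(-240, 13), Pow(5, Rational(1, 2)))) ≈ -250.88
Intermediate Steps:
Function('N')(b) = Mul(3, Pow(Add(-3, b), Rational(1, 2))) (Function('N')(b) = Mul(3, Pow(Add(b, -3), Rational(1, 2))) = Mul(3, Pow(Add(-3, b), Rational(1, 2))))
Function('u')(Y) = Mul(Y, Add(Y, Mul(3, Pow(Add(-3, Y), Rational(1, 2))))) (Function('u')(Y) = Mul(Y, Add(Mul(3, Pow(Add(-3, Y), Rational(1, 2))), Y)) = Mul(Y, Add(Y, Mul(3, Pow(Add(-3, Y), Rational(1, 2))))))
x = Add(Rational(7493, 1430), Mul(Rational(6, 13), Pow(5, Rational(1, 2)))) (x = Add(4, Mul(-1, Add(Mul(Mul(4, Pow(10, -1)), Pow(-44, -1)), Mul(Mul(8, Add(8, Mul(3, Pow(Add(-3, 8), Rational(1, 2))))), Pow(-52, -1))))) = Add(4, Mul(-1, Add(Mul(Mul(4, Rational(1, 10)), Rational(-1, 44)), Mul(Mul(8, Add(8, Mul(3, Pow(5, Rational(1, 2))))), Rational(-1, 52))))) = Add(4, Mul(-1, Add(Mul(Rational(2, 5), Rational(-1, 44)), Mul(Add(64, Mul(24, Pow(5, Rational(1, 2)))), Rational(-1, 52))))) = Add(4, Mul(-1, Add(Rational(-1, 110), Add(Rational(-16, 13), Mul(Rational(-6, 13), Pow(5, Rational(1, 2))))))) = Add(4, Mul(-1, Add(Rational(-1773, 1430), Mul(Rational(-6, 13), Pow(5, Rational(1, 2)))))) = Add(4, Add(Rational(1773, 1430), Mul(Rational(6, 13), Pow(5, Rational(1, 2))))) = Add(Rational(7493, 1430), Mul(Rational(6, 13), Pow(5, Rational(1, 2)))) ≈ 6.2719)
Mul(-8, Mul(5, x)) = Mul(-8, Mul(5, Add(Rational(7493, 1430), Mul(Rational(6, 13), Pow(5, Rational(1, 2)))))) = Mul(-8, Add(Rational(7493, 286), Mul(Rational(30, 13), Pow(5, Rational(1, 2))))) = Add(Rational(-29972, 143), Mul(Rational(-240, 13), Pow(5, Rational(1, 2))))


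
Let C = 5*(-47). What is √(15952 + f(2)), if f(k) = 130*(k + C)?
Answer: I*√14338 ≈ 119.74*I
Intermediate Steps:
C = -235
f(k) = -30550 + 130*k (f(k) = 130*(k - 235) = 130*(-235 + k) = -30550 + 130*k)
√(15952 + f(2)) = √(15952 + (-30550 + 130*2)) = √(15952 + (-30550 + 260)) = √(15952 - 30290) = √(-14338) = I*√14338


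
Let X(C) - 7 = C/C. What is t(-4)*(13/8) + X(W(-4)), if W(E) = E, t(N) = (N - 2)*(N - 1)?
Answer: 227/4 ≈ 56.750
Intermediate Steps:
t(N) = (-1 + N)*(-2 + N) (t(N) = (-2 + N)*(-1 + N) = (-1 + N)*(-2 + N))
X(C) = 8 (X(C) = 7 + C/C = 7 + 1 = 8)
t(-4)*(13/8) + X(W(-4)) = (2 + (-4)**2 - 3*(-4))*(13/8) + 8 = (2 + 16 + 12)*(13*(1/8)) + 8 = 30*(13/8) + 8 = 195/4 + 8 = 227/4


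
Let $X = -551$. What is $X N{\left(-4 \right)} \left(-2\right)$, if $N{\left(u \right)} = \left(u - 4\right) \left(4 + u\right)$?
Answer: $0$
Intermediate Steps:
$N{\left(u \right)} = \left(-4 + u\right) \left(4 + u\right)$
$X N{\left(-4 \right)} \left(-2\right) = - 551 \left(-16 + \left(-4\right)^{2}\right) \left(-2\right) = - 551 \left(-16 + 16\right) \left(-2\right) = - 551 \cdot 0 \left(-2\right) = \left(-551\right) 0 = 0$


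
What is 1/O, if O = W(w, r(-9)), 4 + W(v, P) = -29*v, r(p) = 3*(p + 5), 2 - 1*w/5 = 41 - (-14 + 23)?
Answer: 1/4346 ≈ 0.00023010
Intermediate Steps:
w = -150 (w = 10 - 5*(41 - (-14 + 23)) = 10 - 5*(41 - 1*9) = 10 - 5*(41 - 9) = 10 - 5*32 = 10 - 160 = -150)
r(p) = 15 + 3*p (r(p) = 3*(5 + p) = 15 + 3*p)
W(v, P) = -4 - 29*v
O = 4346 (O = -4 - 29*(-150) = -4 + 4350 = 4346)
1/O = 1/4346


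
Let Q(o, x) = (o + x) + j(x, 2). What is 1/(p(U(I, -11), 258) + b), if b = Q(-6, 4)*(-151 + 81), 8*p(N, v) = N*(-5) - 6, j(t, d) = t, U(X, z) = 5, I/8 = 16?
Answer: -8/1151 ≈ -0.0069505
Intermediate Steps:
I = 128 (I = 8*16 = 128)
p(N, v) = -¾ - 5*N/8 (p(N, v) = (N*(-5) - 6)/8 = (-5*N - 6)/8 = (-6 - 5*N)/8 = -¾ - 5*N/8)
Q(o, x) = o + 2*x (Q(o, x) = (o + x) + x = o + 2*x)
b = -140 (b = (-6 + 2*4)*(-151 + 81) = (-6 + 8)*(-70) = 2*(-70) = -140)
1/(p(U(I, -11), 258) + b) = 1/((-¾ - 5/8*5) - 140) = 1/((-¾ - 25/8) - 140) = 1/(-31/8 - 140) = 1/(-1151/8) = -8/1151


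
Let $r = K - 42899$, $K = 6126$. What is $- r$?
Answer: $36773$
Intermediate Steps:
$r = -36773$ ($r = 6126 - 42899 = -36773$)
$- r = \left(-1\right) \left(-36773\right) = 36773$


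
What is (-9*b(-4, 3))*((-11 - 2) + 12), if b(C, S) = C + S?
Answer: -9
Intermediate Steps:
(-9*b(-4, 3))*((-11 - 2) + 12) = (-9*(-4 + 3))*((-11 - 2) + 12) = (-9*(-1))*(-13 + 12) = 9*(-1) = -9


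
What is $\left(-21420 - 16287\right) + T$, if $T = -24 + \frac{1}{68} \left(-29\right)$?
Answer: $- \frac{2565737}{68} \approx -37731.0$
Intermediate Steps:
$T = - \frac{1661}{68}$ ($T = -24 + \frac{1}{68} \left(-29\right) = -24 - \frac{29}{68} = - \frac{1661}{68} \approx -24.426$)
$\left(-21420 - 16287\right) + T = \left(-21420 - 16287\right) - \frac{1661}{68} = -37707 - \frac{1661}{68} = - \frac{2565737}{68}$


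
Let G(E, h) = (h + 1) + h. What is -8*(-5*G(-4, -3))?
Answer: -200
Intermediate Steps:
G(E, h) = 1 + 2*h (G(E, h) = (1 + h) + h = 1 + 2*h)
-8*(-5*G(-4, -3)) = -8*(-5*(1 + 2*(-3))) = -8*(-5*(1 - 6)) = -8*(-5*(-5)) = -200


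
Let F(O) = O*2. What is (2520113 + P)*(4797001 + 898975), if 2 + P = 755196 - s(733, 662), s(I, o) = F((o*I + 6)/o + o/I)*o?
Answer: 9617906731197336/733 ≈ 1.3121e+13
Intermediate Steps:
F(O) = 2*O
s(I, o) = o*(2*o/I + 2*(6 + I*o)/o) (s(I, o) = (2*((o*I + 6)/o + o/I))*o = (2*((I*o + 6)/o + o/I))*o = (2*((6 + I*o)/o + o/I))*o = (2*(o/I + (6 + I*o)/o))*o = (2*o/I + 2*(6 + I*o)/o)*o = o*(2*o/I + 2*(6 + I*o)/o))
P = -158698718/733 (P = -2 + (755196 - (12 + 2*733*662 + 2*662²/733)) = -2 + (755196 - (12 + 970492 + 2*(1/733)*438244)) = -2 + (755196 - (12 + 970492 + 876488/733)) = -2 + (755196 - 1*712255920/733) = -2 + (755196 - 712255920/733) = -2 - 158697252/733 = -158698718/733 ≈ -2.1651e+5)
(2520113 + P)*(4797001 + 898975) = (2520113 - 158698718/733)*(4797001 + 898975) = (1688544111/733)*5695976 = 9617906731197336/733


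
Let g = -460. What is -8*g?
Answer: 3680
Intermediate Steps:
-8*g = -8*(-460) = 3680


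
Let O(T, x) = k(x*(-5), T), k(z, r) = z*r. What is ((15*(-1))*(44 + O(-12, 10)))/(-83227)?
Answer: 9660/83227 ≈ 0.11607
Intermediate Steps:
k(z, r) = r*z
O(T, x) = -5*T*x (O(T, x) = T*(x*(-5)) = T*(-5*x) = -5*T*x)
((15*(-1))*(44 + O(-12, 10)))/(-83227) = ((15*(-1))*(44 - 5*(-12)*10))/(-83227) = -15*(44 + 600)*(-1/83227) = -15*644*(-1/83227) = -9660*(-1/83227) = 9660/83227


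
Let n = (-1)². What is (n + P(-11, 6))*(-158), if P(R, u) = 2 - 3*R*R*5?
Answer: 286296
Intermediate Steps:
P(R, u) = 2 - 15*R² (P(R, u) = 2 - 3*R²*5 = 2 - 15*R²)
n = 1
(n + P(-11, 6))*(-158) = (1 + (2 - 15*(-11)²))*(-158) = (1 + (2 - 15*121))*(-158) = (1 + (2 - 1815))*(-158) = (1 - 1813)*(-158) = -1812*(-158) = 286296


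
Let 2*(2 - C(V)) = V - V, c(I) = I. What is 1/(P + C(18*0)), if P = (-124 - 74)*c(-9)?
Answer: 1/1784 ≈ 0.00056054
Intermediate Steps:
C(V) = 2 (C(V) = 2 - (V - V)/2 = 2 - ½*0 = 2 + 0 = 2)
P = 1782 (P = (-124 - 74)*(-9) = -198*(-9) = 1782)
1/(P + C(18*0)) = 1/(1782 + 2) = 1/1784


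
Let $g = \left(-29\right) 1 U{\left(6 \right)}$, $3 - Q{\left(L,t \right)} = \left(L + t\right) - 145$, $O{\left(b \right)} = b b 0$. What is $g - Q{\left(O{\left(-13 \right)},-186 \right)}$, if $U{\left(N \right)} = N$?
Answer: $-508$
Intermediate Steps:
$O{\left(b \right)} = 0$ ($O{\left(b \right)} = b^{2} \cdot 0 = 0$)
$Q{\left(L,t \right)} = 148 - L - t$ ($Q{\left(L,t \right)} = 3 - \left(\left(L + t\right) - 145\right) = 3 - \left(-145 + L + t\right) = 148 - L - t$)
$g = -174$ ($g = \left(-29\right) 1 \cdot 6 = \left(-29\right) 6 = -174$)
$g - Q{\left(O{\left(-13 \right)},-186 \right)} = -174 - \left(148 - 0 - -186\right) = -174 - \left(148 + 0 + 186\right) = -174 - 334 = -508$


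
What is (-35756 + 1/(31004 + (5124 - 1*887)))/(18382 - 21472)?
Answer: 252015439/21778938 ≈ 11.572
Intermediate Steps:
(-35756 + 1/(31004 + (5124 - 1*887)))/(18382 - 21472) = (-35756 + 1/(31004 + (5124 - 887)))/(-3090) = (-35756 + 1/(31004 + 4237))*(-1/3090) = (-35756 + 1/35241)*(-1/3090) = -1260077195/35241*(-1/3090) = 252015439/21778938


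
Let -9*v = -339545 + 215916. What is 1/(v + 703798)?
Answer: 9/6457811 ≈ 1.3937e-6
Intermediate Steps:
v = 123629/9 (v = -(-339545 + 215916)/9 = -⅑*(-123629) = 123629/9 ≈ 13737.)
1/(v + 703798) = 1/(123629/9 + 703798) = 1/(6457811/9) = 9/6457811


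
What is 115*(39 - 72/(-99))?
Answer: 50255/11 ≈ 4568.6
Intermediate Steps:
115*(39 - 72/(-99)) = 115*(39 - 72*(-1/99)) = 115*(39 + 8/11) = 115*(437/11) = 50255/11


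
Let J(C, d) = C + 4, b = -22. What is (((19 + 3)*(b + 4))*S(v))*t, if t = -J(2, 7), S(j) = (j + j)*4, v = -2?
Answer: -38016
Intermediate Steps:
S(j) = 8*j (S(j) = (2*j)*4 = 8*j)
J(C, d) = 4 + C
t = -6 (t = -(4 + 2) = -1*6 = -6)
(((19 + 3)*(b + 4))*S(v))*t = (((19 + 3)*(-22 + 4))*(8*(-2)))*(-6) = ((22*(-18))*(-16))*(-6) = -396*(-16)*(-6) = 6336*(-6) = -38016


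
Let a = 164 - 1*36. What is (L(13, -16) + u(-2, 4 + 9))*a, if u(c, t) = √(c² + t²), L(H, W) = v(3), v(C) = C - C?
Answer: 128*√173 ≈ 1683.6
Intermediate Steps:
v(C) = 0
L(H, W) = 0
a = 128 (a = 164 - 36 = 128)
(L(13, -16) + u(-2, 4 + 9))*a = (0 + √((-2)² + (4 + 9)²))*128 = (0 + √(4 + 13²))*128 = (0 + √(4 + 169))*128 = (0 + √173)*128 = √173*128 = 128*√173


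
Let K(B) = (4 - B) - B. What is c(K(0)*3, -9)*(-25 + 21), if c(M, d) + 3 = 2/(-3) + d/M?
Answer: 53/3 ≈ 17.667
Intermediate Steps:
K(B) = 4 - 2*B
c(M, d) = -11/3 + d/M (c(M, d) = -3 + (2/(-3) + d/M) = -3 + (2*(-⅓) + d/M) = -3 + (-⅔ + d/M) = -11/3 + d/M)
c(K(0)*3, -9)*(-25 + 21) = (-11/3 - 9*1/(3*(4 - 2*0)))*(-25 + 21) = (-11/3 - 9*1/(3*(4 + 0)))*(-4) = (-11/3 - 9/(4*3))*(-4) = (-11/3 - 9/12)*(-4) = (-11/3 - 9*1/12)*(-4) = (-11/3 - ¾)*(-4) = -53/12*(-4) = 53/3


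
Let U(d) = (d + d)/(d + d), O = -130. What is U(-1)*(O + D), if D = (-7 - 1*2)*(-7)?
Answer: -67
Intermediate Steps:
U(d) = 1 (U(d) = (2*d)/((2*d)) = (2*d)*(1/(2*d)) = 1)
D = 63 (D = (-7 - 2)*(-7) = -9*(-7) = 63)
U(-1)*(O + D) = 1*(-130 + 63) = 1*(-67) = -67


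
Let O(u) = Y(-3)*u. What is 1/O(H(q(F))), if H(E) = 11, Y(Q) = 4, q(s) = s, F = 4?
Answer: 1/44 ≈ 0.022727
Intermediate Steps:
O(u) = 4*u
1/O(H(q(F))) = 1/(4*11) = 1/44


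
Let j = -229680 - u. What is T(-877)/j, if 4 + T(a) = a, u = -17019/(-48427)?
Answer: 42664187/11122730379 ≈ 0.0038358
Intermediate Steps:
u = 17019/48427 (u = -17019*(-1/48427) = 17019/48427 ≈ 0.35144)
T(a) = -4 + a
j = -11122730379/48427 (j = -229680 - 1*17019/48427 = -229680 - 17019/48427 = -11122730379/48427 ≈ -2.2968e+5)
T(-877)/j = (-4 - 877)/(-11122730379/48427) = -881*(-48427/11122730379) = 42664187/11122730379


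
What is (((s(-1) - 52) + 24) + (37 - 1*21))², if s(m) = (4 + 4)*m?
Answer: 400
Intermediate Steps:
s(m) = 8*m
(((s(-1) - 52) + 24) + (37 - 1*21))² = (((8*(-1) - 52) + 24) + (37 - 1*21))² = (((-8 - 52) + 24) + (37 - 21))² = ((-60 + 24) + 16)² = (-36 + 16)² = (-20)² = 400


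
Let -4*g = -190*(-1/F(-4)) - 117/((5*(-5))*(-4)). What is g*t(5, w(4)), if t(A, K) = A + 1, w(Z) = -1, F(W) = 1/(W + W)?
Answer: 456351/200 ≈ 2281.8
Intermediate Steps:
F(W) = 1/(2*W)
t(A, K) = 1 + A
g = 152117/400 (g = -(-190/((-1/(2*(-4)))) - 117/((5*(-5))*(-4)))/4 = -(-190/((-(-1)/(2*4))) - 117/((-25*(-4))))/4 = -(-190/((-1*(-⅛))) - 117/100)/4 = -(-190/⅛ - 117*1/100)/4 = -(-190*8 - 117/100)/4 = -(-1520 - 117/100)/4 = -¼*(-152117/100) = 152117/400 ≈ 380.29)
g*t(5, w(4)) = 152117*(1 + 5)/400 = (152117/400)*6 = 456351/200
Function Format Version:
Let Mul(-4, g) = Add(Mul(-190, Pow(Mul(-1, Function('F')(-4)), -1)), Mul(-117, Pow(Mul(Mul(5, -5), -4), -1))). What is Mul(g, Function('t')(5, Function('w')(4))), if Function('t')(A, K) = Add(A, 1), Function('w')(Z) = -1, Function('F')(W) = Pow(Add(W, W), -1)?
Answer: Rational(456351, 200) ≈ 2281.8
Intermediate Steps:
Function('F')(W) = Mul(Rational(1, 2), Pow(W, -1)) (Function('F')(W) = Pow(Mul(2, W), -1) = Mul(Rational(1, 2), Pow(W, -1)))
Function('t')(A, K) = Add(1, A)
g = Rational(152117, 400) (g = Mul(Rational(-1, 4), Add(Mul(-190, Pow(Mul(-1, Mul(Rational(1, 2), Pow(-4, -1))), -1)), Mul(-117, Pow(Mul(Mul(5, -5), -4), -1)))) = Mul(Rational(-1, 4), Add(Mul(-190, Pow(Mul(-1, Mul(Rational(1, 2), Rational(-1, 4))), -1)), Mul(-117, Pow(Mul(-25, -4), -1)))) = Mul(Rational(-1, 4), Add(Mul(-190, Pow(Mul(-1, Rational(-1, 8)), -1)), Mul(-117, Pow(100, -1)))) = Mul(Rational(-1, 4), Add(Mul(-190, Pow(Rational(1, 8), -1)), Mul(-117, Rational(1, 100)))) = Mul(Rational(-1, 4), Add(Mul(-190, 8), Rational(-117, 100))) = Mul(Rational(-1, 4), Add(-1520, Rational(-117, 100))) = Mul(Rational(-1, 4), Rational(-152117, 100)) = Rational(152117, 400) ≈ 380.29)
Mul(g, Function('t')(5, Function('w')(4))) = Mul(Rational(152117, 400), Add(1, 5)) = Mul(Rational(152117, 400), 6) = Rational(456351, 200)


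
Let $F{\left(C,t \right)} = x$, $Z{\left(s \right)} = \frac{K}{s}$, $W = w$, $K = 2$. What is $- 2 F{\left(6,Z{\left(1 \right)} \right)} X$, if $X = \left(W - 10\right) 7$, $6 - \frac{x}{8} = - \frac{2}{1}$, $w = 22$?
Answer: $-10752$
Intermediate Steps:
$W = 22$
$x = 64$ ($x = 48 - 8 \left(- \frac{2}{1}\right) = 48 - 8 \left(\left(-2\right) 1\right) = 48 - -16 = 48 + 16 = 64$)
$Z{\left(s \right)} = \frac{2}{s}$
$F{\left(C,t \right)} = 64$
$X = 84$ ($X = \left(22 - 10\right) 7 = 12 \cdot 7 = 84$)
$- 2 F{\left(6,Z{\left(1 \right)} \right)} X = \left(-2\right) 64 \cdot 84 = \left(-128\right) 84 = -10752$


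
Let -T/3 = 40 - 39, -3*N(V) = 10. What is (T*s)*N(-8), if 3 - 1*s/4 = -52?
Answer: 2200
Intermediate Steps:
N(V) = -10/3 (N(V) = -⅓*10 = -10/3)
T = -3 (T = -3*(40 - 39) = -3*1 = -3)
s = 220 (s = 12 - 4*(-52) = 12 + 208 = 220)
(T*s)*N(-8) = -3*220*(-10/3) = -660*(-10/3) = 2200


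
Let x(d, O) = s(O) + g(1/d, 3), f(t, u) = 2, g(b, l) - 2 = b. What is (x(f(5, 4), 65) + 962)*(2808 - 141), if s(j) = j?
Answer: 5491353/2 ≈ 2.7457e+6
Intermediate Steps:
g(b, l) = 2 + b
x(d, O) = 2 + O + 1/d (x(d, O) = O + (2 + 1/d) = 2 + O + 1/d)
(x(f(5, 4), 65) + 962)*(2808 - 141) = ((2 + 65 + 1/2) + 962)*(2808 - 141) = ((2 + 65 + 1/2) + 962)*2667 = (135/2 + 962)*2667 = (2059/2)*2667 = 5491353/2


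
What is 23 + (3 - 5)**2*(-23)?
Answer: -69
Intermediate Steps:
23 + (3 - 5)**2*(-23) = 23 + (-2)**2*(-23) = 23 + 4*(-23) = 23 - 92 = -69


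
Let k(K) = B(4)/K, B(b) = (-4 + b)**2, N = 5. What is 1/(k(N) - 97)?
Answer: -1/97 ≈ -0.010309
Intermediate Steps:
k(K) = 0 (k(K) = (-4 + 4)**2/K = 0**2/K = 0/K = 0)
1/(k(N) - 97) = 1/(0 - 97) = 1/(-97) = -1/97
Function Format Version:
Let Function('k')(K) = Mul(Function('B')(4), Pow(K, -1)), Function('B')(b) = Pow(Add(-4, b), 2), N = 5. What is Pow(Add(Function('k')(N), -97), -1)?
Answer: Rational(-1, 97) ≈ -0.010309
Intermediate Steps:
Function('k')(K) = 0 (Function('k')(K) = Mul(Pow(Add(-4, 4), 2), Pow(K, -1)) = Mul(Pow(0, 2), Pow(K, -1)) = Mul(0, Pow(K, -1)) = 0)
Pow(Add(Function('k')(N), -97), -1) = Pow(Add(0, -97), -1) = Pow(-97, -1) = Rational(-1, 97)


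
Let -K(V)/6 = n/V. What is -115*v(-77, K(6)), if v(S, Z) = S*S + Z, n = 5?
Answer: -681260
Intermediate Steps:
K(V) = -30/V
v(S, Z) = Z + S² (v(S, Z) = S² + Z = Z + S²)
-115*v(-77, K(6)) = -115*(-30/6 + (-77)²) = -115*(-30*⅙ + 5929) = -115*(-5 + 5929) = -115*5924 = -681260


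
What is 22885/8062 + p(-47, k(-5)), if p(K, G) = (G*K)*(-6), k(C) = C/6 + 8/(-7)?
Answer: -31289667/56434 ≈ -554.45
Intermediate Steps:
k(C) = -8/7 + C/6 (k(C) = C*(1/6) + 8*(-1/7) = C/6 - 8/7 = -8/7 + C/6)
p(K, G) = -6*G*K
22885/8062 + p(-47, k(-5)) = 22885/8062 - 6*(-8/7 + (1/6)*(-5))*(-47) = 22885*(1/8062) - 6*(-8/7 - 5/6)*(-47) = 22885/8062 - 6*(-83/42)*(-47) = 22885/8062 - 3901/7 = -31289667/56434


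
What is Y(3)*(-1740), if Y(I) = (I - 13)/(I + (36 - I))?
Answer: 1450/3 ≈ 483.33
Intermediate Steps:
Y(I) = -13/36 + I/36 (Y(I) = (-13 + I)/36 = (-13 + I)*(1/36) = -13/36 + I/36)
Y(3)*(-1740) = (-13/36 + (1/36)*3)*(-1740) = (-13/36 + 1/12)*(-1740) = -5/18*(-1740) = 1450/3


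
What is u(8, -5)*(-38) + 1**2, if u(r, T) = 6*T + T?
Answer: 1331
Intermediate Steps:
u(r, T) = 7*T
u(8, -5)*(-38) + 1**2 = (7*(-5))*(-38) + 1**2 = -35*(-38) + 1 = 1330 + 1 = 1331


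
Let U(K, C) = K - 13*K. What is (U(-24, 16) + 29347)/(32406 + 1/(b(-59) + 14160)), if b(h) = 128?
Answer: 423424880/463016929 ≈ 0.91449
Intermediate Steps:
U(K, C) = -12*K
(U(-24, 16) + 29347)/(32406 + 1/(b(-59) + 14160)) = (-12*(-24) + 29347)/(32406 + 1/(128 + 14160)) = (288 + 29347)/(32406 + 1/14288) = 29635/(32406 + 1/14288) = 29635/(463016929/14288) = 29635*(14288/463016929) = 423424880/463016929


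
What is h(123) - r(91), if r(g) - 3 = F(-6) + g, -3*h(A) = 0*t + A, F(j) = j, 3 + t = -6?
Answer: -129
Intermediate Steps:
t = -9 (t = -3 - 6 = -9)
h(A) = -A/3 (h(A) = -(0*(-9) + A)/3 = -(0 + A)/3 = -A/3)
r(g) = -3 + g (r(g) = 3 + (-6 + g) = -3 + g)
h(123) - r(91) = -1/3*123 - (-3 + 91) = -41 - 1*88 = -41 - 88 = -129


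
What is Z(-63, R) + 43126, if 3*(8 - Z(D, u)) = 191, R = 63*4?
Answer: 129211/3 ≈ 43070.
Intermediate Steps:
R = 252
Z(D, u) = -167/3 (Z(D, u) = 8 - ⅓*191 = 8 - 191/3 = -167/3)
Z(-63, R) + 43126 = -167/3 + 43126 = 129211/3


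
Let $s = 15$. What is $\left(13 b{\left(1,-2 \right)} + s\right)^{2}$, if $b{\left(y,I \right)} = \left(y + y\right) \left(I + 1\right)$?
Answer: $121$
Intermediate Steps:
$b{\left(y,I \right)} = 2 y \left(1 + I\right)$
$\left(13 b{\left(1,-2 \right)} + s\right)^{2} = \left(13 \cdot 2 \cdot 1 \left(1 - 2\right) + 15\right)^{2} = \left(13 \cdot 2 \cdot 1 \left(-1\right) + 15\right)^{2} = \left(13 \left(-2\right) + 15\right)^{2} = \left(-26 + 15\right)^{2} = \left(-11\right)^{2} = 121$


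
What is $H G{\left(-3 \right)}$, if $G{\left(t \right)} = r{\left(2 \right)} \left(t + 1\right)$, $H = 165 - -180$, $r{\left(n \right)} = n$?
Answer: $-1380$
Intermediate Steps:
$H = 345$ ($H = 165 + 180 = 345$)
$G{\left(t \right)} = 2 + 2 t$ ($G{\left(t \right)} = 2 \left(t + 1\right) = 2 \left(1 + t\right) = 2 + 2 t$)
$H G{\left(-3 \right)} = 345 \left(2 + 2 \left(-3\right)\right) = 345 \left(2 - 6\right) = 345 \left(-4\right) = -1380$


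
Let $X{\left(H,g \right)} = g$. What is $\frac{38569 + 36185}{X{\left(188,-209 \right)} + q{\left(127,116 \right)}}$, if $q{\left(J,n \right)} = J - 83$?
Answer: $- \frac{24918}{55} \approx -453.05$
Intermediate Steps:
$q{\left(J,n \right)} = -83 + J$
$\frac{38569 + 36185}{X{\left(188,-209 \right)} + q{\left(127,116 \right)}} = \frac{38569 + 36185}{-209 + \left(-83 + 127\right)} = \frac{74754}{-209 + 44} = \frac{74754}{-165} = 74754 \left(- \frac{1}{165}\right) = - \frac{24918}{55}$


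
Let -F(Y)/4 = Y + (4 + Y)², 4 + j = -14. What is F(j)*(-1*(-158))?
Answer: -112496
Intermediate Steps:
j = -18 (j = -4 - 14 = -18)
F(Y) = -4*Y - 4*(4 + Y)² (F(Y) = -4*(Y + (4 + Y)²) = -4*Y - 4*(4 + Y)²)
F(j)*(-1*(-158)) = (-4*(-18) - 4*(4 - 18)²)*(-1*(-158)) = (72 - 4*(-14)²)*158 = (72 - 4*196)*158 = (72 - 784)*158 = -712*158 = -112496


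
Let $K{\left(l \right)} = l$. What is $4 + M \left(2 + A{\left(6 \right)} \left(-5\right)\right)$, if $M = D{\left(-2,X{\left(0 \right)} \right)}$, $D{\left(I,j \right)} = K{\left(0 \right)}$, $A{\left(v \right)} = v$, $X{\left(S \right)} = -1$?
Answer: $4$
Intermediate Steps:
$D{\left(I,j \right)} = 0$
$M = 0$
$4 + M \left(2 + A{\left(6 \right)} \left(-5\right)\right) = 4 + 0 \left(2 + 6 \left(-5\right)\right) = 4 + 0 \left(2 - 30\right) = 4 + 0 \left(-28\right) = 4 + 0 = 4$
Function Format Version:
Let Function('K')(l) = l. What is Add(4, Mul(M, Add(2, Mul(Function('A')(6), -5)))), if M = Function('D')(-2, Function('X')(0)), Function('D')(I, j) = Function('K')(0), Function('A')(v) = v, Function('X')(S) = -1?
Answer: 4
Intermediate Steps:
Function('D')(I, j) = 0
M = 0
Add(4, Mul(M, Add(2, Mul(Function('A')(6), -5)))) = Add(4, Mul(0, Add(2, Mul(6, -5)))) = Add(4, Mul(0, Add(2, -30))) = Add(4, Mul(0, -28)) = Add(4, 0) = 4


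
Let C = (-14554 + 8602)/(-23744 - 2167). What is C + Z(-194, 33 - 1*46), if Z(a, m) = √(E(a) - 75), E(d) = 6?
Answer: 1984/8637 + I*√69 ≈ 0.22971 + 8.3066*I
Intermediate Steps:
C = 1984/8637 (C = -5952/(-25911) = -5952*(-1/25911) = 1984/8637 ≈ 0.22971)
Z(a, m) = I*√69 (Z(a, m) = √(6 - 75) = √(-69) = I*√69)
C + Z(-194, 33 - 1*46) = 1984/8637 + I*√69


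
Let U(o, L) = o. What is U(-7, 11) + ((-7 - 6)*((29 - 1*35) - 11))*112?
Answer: 24745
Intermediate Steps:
U(-7, 11) + ((-7 - 6)*((29 - 1*35) - 11))*112 = -7 + ((-7 - 6)*((29 - 1*35) - 11))*112 = -7 - 13*((29 - 35) - 11)*112 = -7 - 13*(-6 - 11)*112 = -7 - 13*(-17)*112 = -7 + 221*112 = -7 + 24752 = 24745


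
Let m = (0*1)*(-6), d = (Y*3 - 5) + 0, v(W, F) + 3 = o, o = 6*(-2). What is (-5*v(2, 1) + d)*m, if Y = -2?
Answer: 0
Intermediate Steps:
o = -12
v(W, F) = -15 (v(W, F) = -3 - 12 = -15)
d = -11 (d = (-2*3 - 5) + 0 = (-6 - 5) + 0 = -11 + 0 = -11)
m = 0 (m = 0*(-6) = 0)
(-5*v(2, 1) + d)*m = (-5*(-15) - 11)*0 = (75 - 11)*0 = 64*0 = 0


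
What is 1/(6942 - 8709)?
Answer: -1/1767 ≈ -0.00056593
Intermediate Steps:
1/(6942 - 8709) = 1/(-1767) = -1/1767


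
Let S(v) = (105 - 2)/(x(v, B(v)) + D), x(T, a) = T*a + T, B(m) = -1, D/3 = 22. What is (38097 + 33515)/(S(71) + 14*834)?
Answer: 4726392/770719 ≈ 6.1324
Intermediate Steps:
D = 66 (D = 3*22 = 66)
x(T, a) = T + T*a
S(v) = 103/66 (S(v) = (105 - 2)/(v*(1 - 1) + 66) = 103/(v*0 + 66) = 103/(0 + 66) = 103/66)
(38097 + 33515)/(S(71) + 14*834) = (38097 + 33515)/(103/66 + 14*834) = 71612/(103/66 + 11676) = 71612/(770719/66) = 71612*(66/770719) = 4726392/770719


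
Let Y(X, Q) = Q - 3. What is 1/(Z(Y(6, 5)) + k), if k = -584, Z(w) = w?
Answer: -1/582 ≈ -0.0017182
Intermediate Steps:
Y(X, Q) = -3 + Q
1/(Z(Y(6, 5)) + k) = 1/((-3 + 5) - 584) = 1/(2 - 584) = 1/(-582) = -1/582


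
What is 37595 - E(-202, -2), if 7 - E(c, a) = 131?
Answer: 37719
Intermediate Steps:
E(c, a) = -124 (E(c, a) = 7 - 1*131 = 7 - 131 = -124)
37595 - E(-202, -2) = 37595 - 1*(-124) = 37595 + 124 = 37719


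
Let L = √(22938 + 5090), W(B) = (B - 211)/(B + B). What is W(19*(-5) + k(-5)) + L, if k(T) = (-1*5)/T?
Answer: 305/188 + 14*√143 ≈ 169.04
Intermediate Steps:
k(T) = -5/T
W(B) = (-211 + B)/(2*B) (W(B) = (-211 + B)/((2*B)) = (-211 + B)*(1/(2*B)) = (-211 + B)/(2*B))
L = 14*√143 (L = √28028 = 14*√143 ≈ 167.42)
W(19*(-5) + k(-5)) + L = (-211 + (19*(-5) - 5/(-5)))/(2*(19*(-5) - 5/(-5))) + 14*√143 = (-211 + (-95 - 5*(-⅕)))/(2*(-95 - 5*(-⅕))) + 14*√143 = (-211 + (-95 + 1))/(2*(-95 + 1)) + 14*√143 = (½)*(-211 - 94)/(-94) + 14*√143 = (½)*(-1/94)*(-305) + 14*√143 = 305/188 + 14*√143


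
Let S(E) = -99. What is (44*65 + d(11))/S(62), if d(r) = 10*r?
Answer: -30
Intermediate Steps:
(44*65 + d(11))/S(62) = (44*65 + 10*11)/(-99) = (2860 + 110)*(-1/99) = 2970*(-1/99) = -30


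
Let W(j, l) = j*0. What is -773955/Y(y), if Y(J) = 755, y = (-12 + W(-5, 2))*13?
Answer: -154791/151 ≈ -1025.1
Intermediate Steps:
W(j, l) = 0
y = -156 (y = (-12 + 0)*13 = -12*13 = -156)
-773955/Y(y) = -773955/755 = -773955*1/755 = -154791/151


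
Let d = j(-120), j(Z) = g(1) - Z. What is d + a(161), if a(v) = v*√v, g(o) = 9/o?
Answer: 129 + 161*√161 ≈ 2171.9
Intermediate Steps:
j(Z) = 9 - Z (j(Z) = 9/1 - Z = 9*1 - Z = 9 - Z)
a(v) = v^(3/2)
d = 129 (d = 9 - 1*(-120) = 9 + 120 = 129)
d + a(161) = 129 + 161^(3/2) = 129 + 161*√161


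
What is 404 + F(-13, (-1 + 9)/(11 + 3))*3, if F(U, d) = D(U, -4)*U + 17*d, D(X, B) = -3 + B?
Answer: 4943/7 ≈ 706.14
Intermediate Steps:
F(U, d) = -7*U + 17*d (F(U, d) = (-3 - 4)*U + 17*d = -7*U + 17*d)
404 + F(-13, (-1 + 9)/(11 + 3))*3 = 404 + (-7*(-13) + 17*((-1 + 9)/(11 + 3)))*3 = 404 + (91 + 17*(8/14))*3 = 404 + (91 + 17*(8*(1/14)))*3 = 404 + (91 + 17*(4/7))*3 = 404 + (91 + 68/7)*3 = 404 + (705/7)*3 = 404 + 2115/7 = 4943/7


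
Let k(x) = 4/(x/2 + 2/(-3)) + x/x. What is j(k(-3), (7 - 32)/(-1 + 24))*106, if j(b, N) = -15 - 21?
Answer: -3816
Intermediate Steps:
k(x) = 1 + 4/(-⅔ + x/2) (k(x) = 4/(x*(½) + 2*(-⅓)) + 1 = 4/(x/2 - ⅔) + 1 = 4/(-⅔ + x/2) + 1 = 1 + 4/(-⅔ + x/2))
j(b, N) = -36
j(k(-3), (7 - 32)/(-1 + 24))*106 = -36*106 = -3816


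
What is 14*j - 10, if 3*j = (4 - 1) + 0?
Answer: 4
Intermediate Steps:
j = 1 (j = ((4 - 1) + 0)/3 = (3 + 0)/3 = (1/3)*3 = 1)
14*j - 10 = 14*1 - 10 = 14 - 10 = 4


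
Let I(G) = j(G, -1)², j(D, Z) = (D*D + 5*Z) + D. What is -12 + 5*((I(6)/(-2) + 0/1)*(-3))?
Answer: 20511/2 ≈ 10256.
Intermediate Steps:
j(D, Z) = D + D² + 5*Z (j(D, Z) = (D² + 5*Z) + D = D + D² + 5*Z)
I(G) = (-5 + G + G²)² (I(G) = (G + G² + 5*(-1))² = (G + G² - 5)² = (-5 + G + G²)²)
-12 + 5*((I(6)/(-2) + 0/1)*(-3)) = -12 + 5*(((-5 + 6 + 6²)²/(-2) + 0/1)*(-3)) = -12 + 5*(((-5 + 6 + 36)²*(-½) + 0*1)*(-3)) = -12 + 5*((37²*(-½) + 0)*(-3)) = -12 + 5*((1369*(-½) + 0)*(-3)) = -12 + 5*((-1369/2 + 0)*(-3)) = -12 + 5*(-1369/2*(-3)) = -12 + 5*(4107/2) = -12 + 20535/2 = 20511/2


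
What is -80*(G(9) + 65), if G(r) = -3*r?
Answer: -3040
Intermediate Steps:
-80*(G(9) + 65) = -80*(-3*9 + 65) = -80*(-27 + 65) = -80*38 = -3040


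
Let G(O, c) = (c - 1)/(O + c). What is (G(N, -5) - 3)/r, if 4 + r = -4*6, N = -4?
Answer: 1/12 ≈ 0.083333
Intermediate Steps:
r = -28 (r = -4 - 4*6 = -4 - 24 = -28)
G(O, c) = (-1 + c)/(O + c)
(G(N, -5) - 3)/r = ((-1 - 5)/(-4 - 5) - 3)/(-28) = (-6/(-9) - 3)*(-1/28) = (-1/9*(-6) - 3)*(-1/28) = (2/3 - 3)*(-1/28) = -7/3*(-1/28) = 1/12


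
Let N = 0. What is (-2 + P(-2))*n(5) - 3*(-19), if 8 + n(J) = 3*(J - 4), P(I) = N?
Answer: 67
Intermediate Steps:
P(I) = 0
n(J) = -20 + 3*J (n(J) = -8 + 3*(J - 4) = -8 + 3*(-4 + J) = -8 + (-12 + 3*J) = -20 + 3*J)
(-2 + P(-2))*n(5) - 3*(-19) = (-2 + 0)*(-20 + 3*5) - 3*(-19) = -2*(-20 + 15) + 57 = -2*(-5) + 57 = 10 + 57 = 67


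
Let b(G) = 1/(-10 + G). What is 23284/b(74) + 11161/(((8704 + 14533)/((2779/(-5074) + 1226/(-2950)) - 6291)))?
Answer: 4383554829671777/2947613450 ≈ 1.4872e+6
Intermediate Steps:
23284/b(74) + 11161/(((8704 + 14533)/((2779/(-5074) + 1226/(-2950)) - 6291))) = 23284/(1/(-10 + 74)) + 11161/(((8704 + 14533)/((2779/(-5074) + 1226/(-2950)) - 6291))) = 23284/(1/64) + 11161/((23237/((2779*(-1/5074) + 1226*(-1/2950)) - 6291))) = 23284/(1/64) + 11161/((23237/((-2779/5074 - 613/1475) - 6291))) = 23284*64 + 11161/((23237/(-122193/126850 - 6291))) = 1490176 + 11161/((23237/(-798135543/126850))) = 1490176 + 11161/((23237*(-126850/798135543))) = 1490176 + 11161/(-2947613450/798135543) = 1490176 + 11161*(-798135543/2947613450) = 1490176 - 8907990795423/2947613450 = 4383554829671777/2947613450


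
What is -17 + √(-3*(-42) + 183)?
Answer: -17 + √309 ≈ 0.57840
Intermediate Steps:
-17 + √(-3*(-42) + 183) = -17 + √(126 + 183) = -17 + √309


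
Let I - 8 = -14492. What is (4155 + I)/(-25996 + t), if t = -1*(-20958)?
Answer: 939/458 ≈ 2.0502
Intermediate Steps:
I = -14484 (I = 8 - 14492 = -14484)
t = 20958
(4155 + I)/(-25996 + t) = (4155 - 14484)/(-25996 + 20958) = -10329/(-5038) = -10329*(-1/5038) = 939/458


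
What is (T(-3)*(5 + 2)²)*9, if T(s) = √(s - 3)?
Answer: 441*I*√6 ≈ 1080.2*I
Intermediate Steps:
T(s) = √(-3 + s)
(T(-3)*(5 + 2)²)*9 = (√(-3 - 3)*(5 + 2)²)*9 = (√(-6)*7²)*9 = ((I*√6)*49)*9 = (49*I*√6)*9 = 441*I*√6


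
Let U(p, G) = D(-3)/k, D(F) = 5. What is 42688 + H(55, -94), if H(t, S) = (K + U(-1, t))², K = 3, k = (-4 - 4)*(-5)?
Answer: 2732657/64 ≈ 42698.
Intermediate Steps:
k = 40 (k = -8*(-5) = 40)
U(p, G) = ⅛ (U(p, G) = 5/40 = 5*(1/40) = ⅛)
H(t, S) = 625/64 (H(t, S) = (3 + ⅛)² = (25/8)² = 625/64)
42688 + H(55, -94) = 42688 + 625/64 = 2732657/64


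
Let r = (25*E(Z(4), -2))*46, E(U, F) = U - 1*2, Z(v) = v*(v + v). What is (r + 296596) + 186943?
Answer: 518039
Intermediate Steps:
Z(v) = 2*v² (Z(v) = v*(2*v) = 2*v²)
E(U, F) = -2 + U (E(U, F) = U - 2 = -2 + U)
r = 34500 (r = (25*(-2 + 2*4²))*46 = (25*(-2 + 2*16))*46 = (25*(-2 + 32))*46 = (25*30)*46 = 750*46 = 34500)
(r + 296596) + 186943 = (34500 + 296596) + 186943 = 331096 + 186943 = 518039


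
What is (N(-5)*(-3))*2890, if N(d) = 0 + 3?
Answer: -26010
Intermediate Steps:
N(d) = 3
(N(-5)*(-3))*2890 = (3*(-3))*2890 = -9*2890 = -26010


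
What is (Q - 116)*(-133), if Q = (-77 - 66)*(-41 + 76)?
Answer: 681093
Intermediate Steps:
Q = -5005 (Q = -143*35 = -5005)
(Q - 116)*(-133) = (-5005 - 116)*(-133) = -5121*(-133) = 681093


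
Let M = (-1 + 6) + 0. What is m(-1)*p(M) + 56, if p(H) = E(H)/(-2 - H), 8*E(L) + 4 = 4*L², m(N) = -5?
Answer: 452/7 ≈ 64.571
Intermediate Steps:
E(L) = -½ + L²/2 (E(L) = -½ + (4*L²)/8 = -½ + L²/2)
M = 5 (M = 5 + 0 = 5)
p(H) = (-½ + H²/2)/(-2 - H)
m(-1)*p(M) + 56 = -5*(1 - 1*5²)/(2*(2 + 5)) + 56 = -5*(1 - 1*25)/(2*7) + 56 = -5*(1 - 25)/(2*7) + 56 = -5*(-24)/(2*7) + 56 = -5*(-12/7) + 56 = 60/7 + 56 = 452/7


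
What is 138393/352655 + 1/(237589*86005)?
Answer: 565580137729408/1441219306222795 ≈ 0.39243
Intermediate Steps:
138393/352655 + 1/(237589*86005) = 138393*(1/352655) + (1/237589)*(1/86005) = 138393/352655 + 1/20433841945 = 565580137729408/1441219306222795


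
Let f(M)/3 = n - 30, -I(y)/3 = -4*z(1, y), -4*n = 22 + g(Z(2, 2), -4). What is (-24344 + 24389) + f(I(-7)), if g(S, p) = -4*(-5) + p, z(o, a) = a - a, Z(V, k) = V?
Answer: -147/2 ≈ -73.500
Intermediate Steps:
z(o, a) = 0
g(S, p) = 20 + p
n = -19/2 (n = -(22 + (20 - 4))/4 = -(22 + 16)/4 = -1/4*38 = -19/2 ≈ -9.5000)
I(y) = 0 (I(y) = -(-12)*0 = -3*0 = 0)
f(M) = -237/2 (f(M) = 3*(-19/2 - 30) = 3*(-79/2) = -237/2)
(-24344 + 24389) + f(I(-7)) = (-24344 + 24389) - 237/2 = 45 - 237/2 = -147/2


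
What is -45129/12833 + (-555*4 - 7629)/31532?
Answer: -1549399845/404650156 ≈ -3.8290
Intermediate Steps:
-45129/12833 + (-555*4 - 7629)/31532 = -45129*1/12833 + (-2220 - 7629)*(1/31532) = -45129/12833 - 9849*1/31532 = -45129/12833 - 9849/31532 = -1549399845/404650156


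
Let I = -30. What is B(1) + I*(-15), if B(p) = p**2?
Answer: 451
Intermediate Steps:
B(1) + I*(-15) = 1**2 - 30*(-15) = 1 + 450 = 451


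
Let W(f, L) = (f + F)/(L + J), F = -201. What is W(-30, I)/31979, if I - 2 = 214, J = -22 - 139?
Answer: -21/159895 ≈ -0.00013134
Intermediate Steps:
J = -161
I = 216 (I = 2 + 214 = 216)
W(f, L) = (-201 + f)/(-161 + L) (W(f, L) = (f - 201)/(L - 161) = (-201 + f)/(-161 + L))
W(-30, I)/31979 = ((-201 - 30)/(-161 + 216))/31979 = (-231/55)*(1/31979) = ((1/55)*(-231))*(1/31979) = -21/5*1/31979 = -21/159895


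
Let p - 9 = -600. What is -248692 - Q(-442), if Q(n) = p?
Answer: -248101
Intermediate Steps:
p = -591 (p = 9 - 600 = -591)
Q(n) = -591
-248692 - Q(-442) = -248692 - 1*(-591) = -248692 + 591 = -248101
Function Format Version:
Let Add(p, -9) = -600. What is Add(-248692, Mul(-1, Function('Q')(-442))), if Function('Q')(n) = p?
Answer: -248101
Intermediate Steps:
p = -591 (p = Add(9, -600) = -591)
Function('Q')(n) = -591
Add(-248692, Mul(-1, Function('Q')(-442))) = Add(-248692, Mul(-1, -591)) = Add(-248692, 591) = -248101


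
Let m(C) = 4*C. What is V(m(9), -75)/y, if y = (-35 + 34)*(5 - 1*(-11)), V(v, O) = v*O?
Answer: 675/4 ≈ 168.75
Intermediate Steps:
V(v, O) = O*v
y = -16 (y = -(5 + 11) = -1*16 = -16)
V(m(9), -75)/y = -300*9/(-16) = -75*36*(-1/16) = -2700*(-1/16) = 675/4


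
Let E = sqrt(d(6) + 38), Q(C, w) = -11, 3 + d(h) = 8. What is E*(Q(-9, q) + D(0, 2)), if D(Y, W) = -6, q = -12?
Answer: -17*sqrt(43) ≈ -111.48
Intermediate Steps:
d(h) = 5 (d(h) = -3 + 8 = 5)
E = sqrt(43) (E = sqrt(5 + 38) = sqrt(43) ≈ 6.5574)
E*(Q(-9, q) + D(0, 2)) = sqrt(43)*(-11 - 6) = sqrt(43)*(-17) = -17*sqrt(43)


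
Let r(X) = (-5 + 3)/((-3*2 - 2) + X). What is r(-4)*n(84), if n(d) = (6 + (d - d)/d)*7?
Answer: 7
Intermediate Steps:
n(d) = 42 (n(d) = (6 + 0/d)*7 = (6 + 0)*7 = 6*7 = 42)
r(X) = -2/(-8 + X) (r(X) = -2/((-6 - 2) + X) = -2/(-8 + X))
r(-4)*n(84) = -2/(-8 - 4)*42 = -2/(-12)*42 = -2*(-1/12)*42 = (1/6)*42 = 7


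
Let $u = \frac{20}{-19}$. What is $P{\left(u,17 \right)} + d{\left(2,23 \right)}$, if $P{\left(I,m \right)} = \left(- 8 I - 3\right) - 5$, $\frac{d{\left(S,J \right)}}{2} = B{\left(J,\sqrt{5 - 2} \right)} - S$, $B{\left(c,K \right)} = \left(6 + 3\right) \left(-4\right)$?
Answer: $- \frac{1436}{19} \approx -75.579$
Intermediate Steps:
$u = - \frac{20}{19}$ ($u = 20 \left(- \frac{1}{19}\right) = - \frac{20}{19} \approx -1.0526$)
$B{\left(c,K \right)} = -36$ ($B{\left(c,K \right)} = 9 \left(-4\right) = -36$)
$d{\left(S,J \right)} = -72 - 2 S$ ($d{\left(S,J \right)} = 2 \left(-36 - S\right) = -72 - 2 S$)
$P{\left(I,m \right)} = -8 - 8 I$ ($P{\left(I,m \right)} = \left(-3 - 8 I\right) - 5 = -8 - 8 I$)
$P{\left(u,17 \right)} + d{\left(2,23 \right)} = \left(-8 - - \frac{160}{19}\right) - 76 = \left(-8 + \frac{160}{19}\right) - 76 = \frac{8}{19} - 76 = - \frac{1436}{19}$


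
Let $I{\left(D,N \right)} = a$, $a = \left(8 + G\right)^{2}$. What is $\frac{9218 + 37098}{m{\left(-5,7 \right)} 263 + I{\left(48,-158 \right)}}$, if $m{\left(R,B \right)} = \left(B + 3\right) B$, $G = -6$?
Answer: $\frac{23158}{9207} \approx 2.5153$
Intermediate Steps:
$m{\left(R,B \right)} = B \left(3 + B\right)$ ($m{\left(R,B \right)} = \left(3 + B\right) B = B \left(3 + B\right)$)
$a = 4$ ($a = \left(8 - 6\right)^{2} = 2^{2} = 4$)
$I{\left(D,N \right)} = 4$
$\frac{9218 + 37098}{m{\left(-5,7 \right)} 263 + I{\left(48,-158 \right)}} = \frac{9218 + 37098}{7 \left(3 + 7\right) 263 + 4} = \frac{46316}{7 \cdot 10 \cdot 263 + 4} = \frac{46316}{70 \cdot 263 + 4} = \frac{46316}{18410 + 4} = \frac{46316}{18414} = 46316 \cdot \frac{1}{18414} = \frac{23158}{9207}$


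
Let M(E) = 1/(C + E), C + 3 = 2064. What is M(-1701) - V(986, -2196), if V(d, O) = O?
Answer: 790561/360 ≈ 2196.0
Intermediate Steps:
C = 2061 (C = -3 + 2064 = 2061)
M(E) = 1/(2061 + E)
M(-1701) - V(986, -2196) = 1/(2061 - 1701) - 1*(-2196) = 1/360 + 2196 = 790561/360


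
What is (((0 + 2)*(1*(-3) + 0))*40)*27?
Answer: -6480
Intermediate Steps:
(((0 + 2)*(1*(-3) + 0))*40)*27 = ((2*(-3 + 0))*40)*27 = ((2*(-3))*40)*27 = -6*40*27 = -240*27 = -6480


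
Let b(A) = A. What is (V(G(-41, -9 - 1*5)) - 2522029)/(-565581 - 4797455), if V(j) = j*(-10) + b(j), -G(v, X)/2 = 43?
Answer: 2521255/5363036 ≈ 0.47012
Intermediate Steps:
G(v, X) = -86 (G(v, X) = -2*43 = -86)
V(j) = -9*j (V(j) = j*(-10) + j = -10*j + j = -9*j)
(V(G(-41, -9 - 1*5)) - 2522029)/(-565581 - 4797455) = (-9*(-86) - 2522029)/(-565581 - 4797455) = (774 - 2522029)/(-5363036) = -2521255*(-1/5363036) = 2521255/5363036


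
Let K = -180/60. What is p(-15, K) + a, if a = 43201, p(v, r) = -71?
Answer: 43130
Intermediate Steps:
K = -3 (K = -180*1/60 = -3)
p(-15, K) + a = -71 + 43201 = 43130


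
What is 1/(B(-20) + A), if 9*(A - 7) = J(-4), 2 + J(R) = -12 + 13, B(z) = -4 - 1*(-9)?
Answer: 9/107 ≈ 0.084112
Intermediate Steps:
B(z) = 5 (B(z) = -4 + 9 = 5)
J(R) = -1 (J(R) = -2 + (-12 + 13) = -2 + 1 = -1)
A = 62/9 (A = 7 + (⅑)*(-1) = 7 - ⅑ = 62/9 ≈ 6.8889)
1/(B(-20) + A) = 1/(5 + 62/9) = 1/(107/9) = 9/107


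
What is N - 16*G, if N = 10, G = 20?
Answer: -310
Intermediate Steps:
N - 16*G = 10 - 16*20 = 10 - 320 = -310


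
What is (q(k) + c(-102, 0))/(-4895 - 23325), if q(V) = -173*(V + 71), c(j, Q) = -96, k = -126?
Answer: -9419/28220 ≈ -0.33377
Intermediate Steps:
q(V) = -12283 - 173*V (q(V) = -173*(71 + V) = -12283 - 173*V)
(q(k) + c(-102, 0))/(-4895 - 23325) = ((-12283 - 173*(-126)) - 96)/(-4895 - 23325) = ((-12283 + 21798) - 96)/(-28220) = (9515 - 96)*(-1/28220) = 9419*(-1/28220) = -9419/28220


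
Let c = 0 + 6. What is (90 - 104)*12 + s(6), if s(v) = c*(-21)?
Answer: -294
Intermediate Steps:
c = 6
s(v) = -126 (s(v) = 6*(-21) = -126)
(90 - 104)*12 + s(6) = (90 - 104)*12 - 126 = -14*12 - 126 = -168 - 126 = -294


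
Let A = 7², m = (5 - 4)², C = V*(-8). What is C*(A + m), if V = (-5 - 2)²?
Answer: -19600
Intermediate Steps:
V = 49 (V = (-7)² = 49)
C = -392 (C = 49*(-8) = -392)
m = 1 (m = 1² = 1)
A = 49
C*(A + m) = -392*(49 + 1) = -392*50 = -19600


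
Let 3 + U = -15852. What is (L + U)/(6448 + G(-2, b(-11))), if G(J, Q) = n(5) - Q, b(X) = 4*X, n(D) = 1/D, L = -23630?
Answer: -197425/32461 ≈ -6.0819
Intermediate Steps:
U = -15855 (U = -3 - 15852 = -15855)
G(J, Q) = ⅕ - Q (G(J, Q) = 1/5 - Q = ⅕ - Q)
(L + U)/(6448 + G(-2, b(-11))) = (-23630 - 15855)/(6448 + (⅕ - 4*(-11))) = -39485/(6448 + (⅕ - 1*(-44))) = -39485/(6448 + (⅕ + 44)) = -39485/(6448 + 221/5) = -39485/32461/5 = -39485*5/32461 = -197425/32461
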